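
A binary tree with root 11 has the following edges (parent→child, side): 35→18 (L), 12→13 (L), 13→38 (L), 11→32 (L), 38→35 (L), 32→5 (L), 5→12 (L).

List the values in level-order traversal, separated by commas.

Level-order visits nodes level by level from the root, left to right within each level.
Level 0: 11
Level 1: 32
Level 2: 5
Level 3: 12
Level 4: 13
Level 5: 38
Level 6: 35
Level 7: 18

11, 32, 5, 12, 13, 38, 35, 18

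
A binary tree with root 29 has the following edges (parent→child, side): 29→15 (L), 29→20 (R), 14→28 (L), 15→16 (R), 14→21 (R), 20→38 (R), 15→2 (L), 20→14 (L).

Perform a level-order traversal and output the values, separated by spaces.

Level-order visits nodes level by level from the root, left to right within each level.
Level 0: 29
Level 1: 15, 20
Level 2: 2, 16, 14, 38
Level 3: 28, 21

29 15 20 2 16 14 38 28 21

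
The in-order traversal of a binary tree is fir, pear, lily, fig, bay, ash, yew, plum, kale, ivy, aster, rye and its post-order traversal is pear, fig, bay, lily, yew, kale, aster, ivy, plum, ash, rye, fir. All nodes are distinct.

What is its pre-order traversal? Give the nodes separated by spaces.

The last element of post-order is the root; it splits in-order into left and right subtrees.
Root fir: left subtree has 0 nodes { }, right has 11 {pear, lily, fig, bay, ash, yew, plum, kale, ivy, aster, rye}.
  Root rye: left subtree has 10 nodes {pear, lily, fig, bay, ash, yew, plum, kale, ivy, aster}, right has 0 { }.
    Root ash: left subtree has 4 nodes {pear, lily, fig, bay}, right has 5 {yew, plum, kale, ivy, aster}.
      Root lily: left subtree has 1 node {pear}, right has 2 {fig, bay}.
        Root bay: left subtree has 1 node {fig}, right has 0 { }.
      Root plum: left subtree has 1 node {yew}, right has 3 {kale, ivy, aster}.
        Root ivy: left subtree has 1 node {kale}, right has 1 {aster}.

fir rye ash lily pear bay fig plum yew ivy kale aster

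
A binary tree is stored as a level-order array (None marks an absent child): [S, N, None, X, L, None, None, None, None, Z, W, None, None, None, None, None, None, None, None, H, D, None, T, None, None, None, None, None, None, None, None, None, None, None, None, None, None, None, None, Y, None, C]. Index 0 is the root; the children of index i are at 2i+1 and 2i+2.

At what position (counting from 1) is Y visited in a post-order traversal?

Post-order visits the left subtree, then the right subtree, then the node.
At S: go left to N.
  At N: go left to X.
    X is a leaf — visit X.
  At N: go right to L.
    At L: go left to Z.
      At Z: go left to H.
        At H: go left to Y.
          Y is a leaf — visit Y.
        At H: no right child.
        Visit H.
      At Z: go right to D.
        At D: go left to C.
          C is a leaf — visit C.
        At D: no right child.
        Visit D.
      Visit Z.
    At L: go right to W.
      At W: no left child.
      At W: go right to T.
        T is a leaf — visit T.
      Visit W.
    Visit L.
  Visit N.
At S: no right child.
Visit S.
Full post-order sequence: X, Y, H, C, D, Z, T, W, L, N, S.

2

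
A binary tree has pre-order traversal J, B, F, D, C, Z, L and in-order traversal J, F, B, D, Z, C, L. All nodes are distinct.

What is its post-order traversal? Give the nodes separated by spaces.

The first element of pre-order is the root; it splits in-order into left and right subtrees.
Root J: left subtree has 0 nodes { }, right has 6 {F, B, D, Z, C, L}.
  Root B: left subtree has 1 node {F}, right has 4 {D, Z, C, L}.
    Root D: left subtree has 0 nodes { }, right has 3 {Z, C, L}.
      Root C: left subtree has 1 node {Z}, right has 1 {L}.

F Z L C D B J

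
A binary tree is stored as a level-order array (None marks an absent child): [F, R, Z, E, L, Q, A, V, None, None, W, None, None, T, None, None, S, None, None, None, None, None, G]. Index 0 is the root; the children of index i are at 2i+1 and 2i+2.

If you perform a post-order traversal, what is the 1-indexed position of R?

Post-order visits the left subtree, then the right subtree, then the node.
At F: go left to R.
  At R: go left to E.
    At E: go left to V.
      At V: no left child.
      At V: go right to S.
        S is a leaf — visit S.
      Visit V.
    At E: no right child.
    Visit E.
  At R: go right to L.
    At L: no left child.
    At L: go right to W.
      At W: no left child.
      At W: go right to G.
        G is a leaf — visit G.
      Visit W.
    Visit L.
  Visit R.
At F: go right to Z.
  At Z: go left to Q.
    Q is a leaf — visit Q.
  At Z: go right to A.
    At A: go left to T.
      T is a leaf — visit T.
    At A: no right child.
    Visit A.
  Visit Z.
Visit F.
Full post-order sequence: S, V, E, G, W, L, R, Q, T, A, Z, F.

7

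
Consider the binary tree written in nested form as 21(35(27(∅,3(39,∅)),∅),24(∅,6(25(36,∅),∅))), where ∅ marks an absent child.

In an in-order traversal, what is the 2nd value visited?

In-order visits the left subtree, then the node, then the right subtree.
At 21: go left to 35.
  At 35: go left to 27.
    At 27: no left child.
    Visit 27.
    At 27: go right to 3.
      At 3: go left to 39.
        39 is a leaf — visit 39.
      Visit 3.
      At 3: no right child.
  Visit 35.
  At 35: no right child.
Visit 21.
At 21: go right to 24.
  At 24: no left child.
  Visit 24.
  At 24: go right to 6.
    At 6: go left to 25.
      At 25: go left to 36.
        36 is a leaf — visit 36.
      Visit 25.
      At 25: no right child.
    Visit 6.
    At 6: no right child.
Full in-order sequence: 27, 39, 3, 35, 21, 24, 36, 25, 6.

39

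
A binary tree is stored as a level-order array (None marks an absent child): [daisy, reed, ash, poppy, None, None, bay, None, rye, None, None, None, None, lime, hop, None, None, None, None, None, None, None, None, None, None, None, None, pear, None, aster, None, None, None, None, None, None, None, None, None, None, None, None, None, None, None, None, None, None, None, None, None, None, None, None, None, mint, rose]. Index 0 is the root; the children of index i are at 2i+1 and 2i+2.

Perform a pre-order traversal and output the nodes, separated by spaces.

daisy reed poppy rye ash bay lime pear mint rose hop aster

Pre-order visits the node, then its left subtree, then its right subtree.
Visit daisy.
At daisy: go left to reed.
  Visit reed.
  At reed: go left to poppy.
    Visit poppy.
    At poppy: no left child.
    At poppy: go right to rye.
      rye is a leaf — visit rye.
  At reed: no right child.
At daisy: go right to ash.
  Visit ash.
  At ash: no left child.
  At ash: go right to bay.
    Visit bay.
    At bay: go left to lime.
      Visit lime.
      At lime: go left to pear.
        Visit pear.
        At pear: go left to mint.
          mint is a leaf — visit mint.
        At pear: go right to rose.
          rose is a leaf — visit rose.
      At lime: no right child.
    At bay: go right to hop.
      Visit hop.
      At hop: go left to aster.
        aster is a leaf — visit aster.
      At hop: no right child.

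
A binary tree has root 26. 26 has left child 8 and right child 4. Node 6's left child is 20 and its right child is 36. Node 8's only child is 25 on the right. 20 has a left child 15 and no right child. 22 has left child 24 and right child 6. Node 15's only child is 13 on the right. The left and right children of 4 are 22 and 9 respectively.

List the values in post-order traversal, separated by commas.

25, 8, 24, 13, 15, 20, 36, 6, 22, 9, 4, 26

Post-order visits the left subtree, then the right subtree, then the node.
At 26: go left to 8.
  At 8: no left child.
  At 8: go right to 25.
    25 is a leaf — visit 25.
  Visit 8.
At 26: go right to 4.
  At 4: go left to 22.
    At 22: go left to 24.
      24 is a leaf — visit 24.
    At 22: go right to 6.
      At 6: go left to 20.
        At 20: go left to 15.
          At 15: no left child.
          At 15: go right to 13.
            13 is a leaf — visit 13.
          Visit 15.
        At 20: no right child.
        Visit 20.
      At 6: go right to 36.
        36 is a leaf — visit 36.
      Visit 6.
    Visit 22.
  At 4: go right to 9.
    9 is a leaf — visit 9.
  Visit 4.
Visit 26.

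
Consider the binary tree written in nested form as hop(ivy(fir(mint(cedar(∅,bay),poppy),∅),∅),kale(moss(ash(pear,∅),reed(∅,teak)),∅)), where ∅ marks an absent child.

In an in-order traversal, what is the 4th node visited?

In-order visits the left subtree, then the node, then the right subtree.
At hop: go left to ivy.
  At ivy: go left to fir.
    At fir: go left to mint.
      At mint: go left to cedar.
        At cedar: no left child.
        Visit cedar.
        At cedar: go right to bay.
          bay is a leaf — visit bay.
      Visit mint.
      At mint: go right to poppy.
        poppy is a leaf — visit poppy.
    Visit fir.
    At fir: no right child.
  Visit ivy.
  At ivy: no right child.
Visit hop.
At hop: go right to kale.
  At kale: go left to moss.
    At moss: go left to ash.
      At ash: go left to pear.
        pear is a leaf — visit pear.
      Visit ash.
      At ash: no right child.
    Visit moss.
    At moss: go right to reed.
      At reed: no left child.
      Visit reed.
      At reed: go right to teak.
        teak is a leaf — visit teak.
  Visit kale.
  At kale: no right child.
Full in-order sequence: cedar, bay, mint, poppy, fir, ivy, hop, pear, ash, moss, reed, teak, kale.

poppy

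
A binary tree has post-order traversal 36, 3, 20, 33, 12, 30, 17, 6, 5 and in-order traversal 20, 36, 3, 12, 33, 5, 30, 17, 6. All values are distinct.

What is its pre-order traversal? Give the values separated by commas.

The last element of post-order is the root; it splits in-order into left and right subtrees.
Root 5: left subtree has 5 nodes {20, 36, 3, 12, 33}, right has 3 {30, 17, 6}.
  Root 12: left subtree has 3 nodes {20, 36, 3}, right has 1 {33}.
    Root 20: left subtree has 0 nodes { }, right has 2 {36, 3}.
      Root 3: left subtree has 1 node {36}, right has 0 { }.
  Root 6: left subtree has 2 nodes {30, 17}, right has 0 { }.
    Root 17: left subtree has 1 node {30}, right has 0 { }.

5, 12, 20, 3, 36, 33, 6, 17, 30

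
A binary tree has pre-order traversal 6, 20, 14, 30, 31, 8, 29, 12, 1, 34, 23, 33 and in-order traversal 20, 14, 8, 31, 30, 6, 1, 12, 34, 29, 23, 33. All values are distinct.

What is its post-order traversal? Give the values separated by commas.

8, 31, 30, 14, 20, 1, 34, 12, 33, 23, 29, 6

The first element of pre-order is the root; it splits in-order into left and right subtrees.
Root 6: left subtree has 5 nodes {20, 14, 8, 31, 30}, right has 6 {1, 12, 34, 29, 23, 33}.
  Root 20: left subtree has 0 nodes { }, right has 4 {14, 8, 31, 30}.
    Root 14: left subtree has 0 nodes { }, right has 3 {8, 31, 30}.
      Root 30: left subtree has 2 nodes {8, 31}, right has 0 { }.
        Root 31: left subtree has 1 node {8}, right has 0 { }.
  Root 29: left subtree has 3 nodes {1, 12, 34}, right has 2 {23, 33}.
    Root 12: left subtree has 1 node {1}, right has 1 {34}.
    Root 23: left subtree has 0 nodes { }, right has 1 {33}.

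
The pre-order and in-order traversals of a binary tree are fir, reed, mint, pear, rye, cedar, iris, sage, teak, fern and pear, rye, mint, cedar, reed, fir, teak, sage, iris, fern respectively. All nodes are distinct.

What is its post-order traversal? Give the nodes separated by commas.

rye, pear, cedar, mint, reed, teak, sage, fern, iris, fir

The first element of pre-order is the root; it splits in-order into left and right subtrees.
Root fir: left subtree has 5 nodes {pear, rye, mint, cedar, reed}, right has 4 {teak, sage, iris, fern}.
  Root reed: left subtree has 4 nodes {pear, rye, mint, cedar}, right has 0 { }.
    Root mint: left subtree has 2 nodes {pear, rye}, right has 1 {cedar}.
      Root pear: left subtree has 0 nodes { }, right has 1 {rye}.
  Root iris: left subtree has 2 nodes {teak, sage}, right has 1 {fern}.
    Root sage: left subtree has 1 node {teak}, right has 0 { }.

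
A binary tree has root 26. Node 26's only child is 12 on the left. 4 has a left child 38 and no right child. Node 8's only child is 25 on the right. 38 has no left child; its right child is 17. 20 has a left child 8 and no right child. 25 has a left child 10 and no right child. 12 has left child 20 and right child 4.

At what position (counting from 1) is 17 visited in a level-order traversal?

Level-order visits nodes level by level from the root, left to right within each level.
Level 0: 26
Level 1: 12
Level 2: 20, 4
Level 3: 8, 38
Level 4: 25, 17
Level 5: 10
Full level-order sequence: 26, 12, 20, 4, 8, 38, 25, 17, 10.

8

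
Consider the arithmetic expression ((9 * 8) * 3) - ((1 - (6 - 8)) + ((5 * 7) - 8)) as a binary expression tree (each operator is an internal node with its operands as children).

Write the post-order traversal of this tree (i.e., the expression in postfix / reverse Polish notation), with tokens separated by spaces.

Post-order on an expression tree gives postfix notation: for each operator, emit left operand, right operand, then the operator.

9 8 * 3 * 1 6 8 - - 5 7 * 8 - + -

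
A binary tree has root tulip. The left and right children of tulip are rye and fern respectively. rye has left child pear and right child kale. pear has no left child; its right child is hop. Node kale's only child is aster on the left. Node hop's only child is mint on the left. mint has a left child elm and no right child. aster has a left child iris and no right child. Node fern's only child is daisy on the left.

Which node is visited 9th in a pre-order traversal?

iris

Pre-order visits the node, then its left subtree, then its right subtree.
Visit tulip.
At tulip: go left to rye.
  Visit rye.
  At rye: go left to pear.
    Visit pear.
    At pear: no left child.
    At pear: go right to hop.
      Visit hop.
      At hop: go left to mint.
        Visit mint.
        At mint: go left to elm.
          elm is a leaf — visit elm.
        At mint: no right child.
      At hop: no right child.
  At rye: go right to kale.
    Visit kale.
    At kale: go left to aster.
      Visit aster.
      At aster: go left to iris.
        iris is a leaf — visit iris.
      At aster: no right child.
    At kale: no right child.
At tulip: go right to fern.
  Visit fern.
  At fern: go left to daisy.
    daisy is a leaf — visit daisy.
  At fern: no right child.
Full pre-order sequence: tulip, rye, pear, hop, mint, elm, kale, aster, iris, fern, daisy.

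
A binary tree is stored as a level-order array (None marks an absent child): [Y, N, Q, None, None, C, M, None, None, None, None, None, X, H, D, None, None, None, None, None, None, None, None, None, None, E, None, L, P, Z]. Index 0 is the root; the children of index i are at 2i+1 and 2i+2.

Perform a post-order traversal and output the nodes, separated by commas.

N, E, X, C, L, P, H, Z, D, M, Q, Y

Post-order visits the left subtree, then the right subtree, then the node.
At Y: go left to N.
  N is a leaf — visit N.
At Y: go right to Q.
  At Q: go left to C.
    At C: no left child.
    At C: go right to X.
      At X: go left to E.
        E is a leaf — visit E.
      At X: no right child.
      Visit X.
    Visit C.
  At Q: go right to M.
    At M: go left to H.
      At H: go left to L.
        L is a leaf — visit L.
      At H: go right to P.
        P is a leaf — visit P.
      Visit H.
    At M: go right to D.
      At D: go left to Z.
        Z is a leaf — visit Z.
      At D: no right child.
      Visit D.
    Visit M.
  Visit Q.
Visit Y.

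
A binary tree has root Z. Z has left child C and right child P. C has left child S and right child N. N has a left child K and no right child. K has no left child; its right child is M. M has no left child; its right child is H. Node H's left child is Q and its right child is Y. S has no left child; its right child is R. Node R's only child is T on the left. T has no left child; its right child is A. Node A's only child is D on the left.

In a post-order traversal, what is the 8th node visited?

H

Post-order visits the left subtree, then the right subtree, then the node.
At Z: go left to C.
  At C: go left to S.
    At S: no left child.
    At S: go right to R.
      At R: go left to T.
        At T: no left child.
        At T: go right to A.
          At A: go left to D.
            D is a leaf — visit D.
          At A: no right child.
          Visit A.
        Visit T.
      At R: no right child.
      Visit R.
    Visit S.
  At C: go right to N.
    At N: go left to K.
      At K: no left child.
      At K: go right to M.
        At M: no left child.
        At M: go right to H.
          At H: go left to Q.
            Q is a leaf — visit Q.
          At H: go right to Y.
            Y is a leaf — visit Y.
          Visit H.
        Visit M.
      Visit K.
    At N: no right child.
    Visit N.
  Visit C.
At Z: go right to P.
  P is a leaf — visit P.
Visit Z.
Full post-order sequence: D, A, T, R, S, Q, Y, H, M, K, N, C, P, Z.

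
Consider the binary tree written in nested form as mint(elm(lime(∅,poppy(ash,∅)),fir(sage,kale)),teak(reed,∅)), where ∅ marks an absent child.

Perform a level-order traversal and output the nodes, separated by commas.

Level-order visits nodes level by level from the root, left to right within each level.
Level 0: mint
Level 1: elm, teak
Level 2: lime, fir, reed
Level 3: poppy, sage, kale
Level 4: ash

mint, elm, teak, lime, fir, reed, poppy, sage, kale, ash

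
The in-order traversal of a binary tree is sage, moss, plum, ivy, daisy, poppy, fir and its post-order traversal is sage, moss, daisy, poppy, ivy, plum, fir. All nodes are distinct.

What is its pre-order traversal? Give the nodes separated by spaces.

The last element of post-order is the root; it splits in-order into left and right subtrees.
Root fir: left subtree has 6 nodes {sage, moss, plum, ivy, daisy, poppy}, right has 0 { }.
  Root plum: left subtree has 2 nodes {sage, moss}, right has 3 {ivy, daisy, poppy}.
    Root moss: left subtree has 1 node {sage}, right has 0 { }.
    Root ivy: left subtree has 0 nodes { }, right has 2 {daisy, poppy}.
      Root poppy: left subtree has 1 node {daisy}, right has 0 { }.

fir plum moss sage ivy poppy daisy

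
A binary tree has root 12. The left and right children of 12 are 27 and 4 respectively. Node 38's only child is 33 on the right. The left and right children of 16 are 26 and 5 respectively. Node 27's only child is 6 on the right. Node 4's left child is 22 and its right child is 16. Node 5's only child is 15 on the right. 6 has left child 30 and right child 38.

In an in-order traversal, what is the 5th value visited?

In-order visits the left subtree, then the node, then the right subtree.
At 12: go left to 27.
  At 27: no left child.
  Visit 27.
  At 27: go right to 6.
    At 6: go left to 30.
      30 is a leaf — visit 30.
    Visit 6.
    At 6: go right to 38.
      At 38: no left child.
      Visit 38.
      At 38: go right to 33.
        33 is a leaf — visit 33.
Visit 12.
At 12: go right to 4.
  At 4: go left to 22.
    22 is a leaf — visit 22.
  Visit 4.
  At 4: go right to 16.
    At 16: go left to 26.
      26 is a leaf — visit 26.
    Visit 16.
    At 16: go right to 5.
      At 5: no left child.
      Visit 5.
      At 5: go right to 15.
        15 is a leaf — visit 15.
Full in-order sequence: 27, 30, 6, 38, 33, 12, 22, 4, 26, 16, 5, 15.

33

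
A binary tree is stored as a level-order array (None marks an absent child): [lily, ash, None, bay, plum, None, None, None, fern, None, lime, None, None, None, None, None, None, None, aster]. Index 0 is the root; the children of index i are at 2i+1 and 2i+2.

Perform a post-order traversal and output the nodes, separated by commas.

Post-order visits the left subtree, then the right subtree, then the node.
At lily: go left to ash.
  At ash: go left to bay.
    At bay: no left child.
    At bay: go right to fern.
      At fern: no left child.
      At fern: go right to aster.
        aster is a leaf — visit aster.
      Visit fern.
    Visit bay.
  At ash: go right to plum.
    At plum: no left child.
    At plum: go right to lime.
      lime is a leaf — visit lime.
    Visit plum.
  Visit ash.
At lily: no right child.
Visit lily.

aster, fern, bay, lime, plum, ash, lily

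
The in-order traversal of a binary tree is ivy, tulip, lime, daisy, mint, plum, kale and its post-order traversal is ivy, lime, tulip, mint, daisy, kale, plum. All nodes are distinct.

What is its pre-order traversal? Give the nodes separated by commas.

The last element of post-order is the root; it splits in-order into left and right subtrees.
Root plum: left subtree has 5 nodes {ivy, tulip, lime, daisy, mint}, right has 1 {kale}.
  Root daisy: left subtree has 3 nodes {ivy, tulip, lime}, right has 1 {mint}.
    Root tulip: left subtree has 1 node {ivy}, right has 1 {lime}.

plum, daisy, tulip, ivy, lime, mint, kale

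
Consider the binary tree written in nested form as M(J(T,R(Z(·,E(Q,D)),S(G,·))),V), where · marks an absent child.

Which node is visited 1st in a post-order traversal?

Post-order visits the left subtree, then the right subtree, then the node.
At M: go left to J.
  At J: go left to T.
    T is a leaf — visit T.
  At J: go right to R.
    At R: go left to Z.
      At Z: no left child.
      At Z: go right to E.
        At E: go left to Q.
          Q is a leaf — visit Q.
        At E: go right to D.
          D is a leaf — visit D.
        Visit E.
      Visit Z.
    At R: go right to S.
      At S: go left to G.
        G is a leaf — visit G.
      At S: no right child.
      Visit S.
    Visit R.
  Visit J.
At M: go right to V.
  V is a leaf — visit V.
Visit M.
Full post-order sequence: T, Q, D, E, Z, G, S, R, J, V, M.

T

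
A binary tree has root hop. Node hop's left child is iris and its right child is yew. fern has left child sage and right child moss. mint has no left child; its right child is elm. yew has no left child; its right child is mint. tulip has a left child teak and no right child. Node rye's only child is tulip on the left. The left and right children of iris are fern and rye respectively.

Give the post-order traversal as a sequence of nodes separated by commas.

Post-order visits the left subtree, then the right subtree, then the node.
At hop: go left to iris.
  At iris: go left to fern.
    At fern: go left to sage.
      sage is a leaf — visit sage.
    At fern: go right to moss.
      moss is a leaf — visit moss.
    Visit fern.
  At iris: go right to rye.
    At rye: go left to tulip.
      At tulip: go left to teak.
        teak is a leaf — visit teak.
      At tulip: no right child.
      Visit tulip.
    At rye: no right child.
    Visit rye.
  Visit iris.
At hop: go right to yew.
  At yew: no left child.
  At yew: go right to mint.
    At mint: no left child.
    At mint: go right to elm.
      elm is a leaf — visit elm.
    Visit mint.
  Visit yew.
Visit hop.

sage, moss, fern, teak, tulip, rye, iris, elm, mint, yew, hop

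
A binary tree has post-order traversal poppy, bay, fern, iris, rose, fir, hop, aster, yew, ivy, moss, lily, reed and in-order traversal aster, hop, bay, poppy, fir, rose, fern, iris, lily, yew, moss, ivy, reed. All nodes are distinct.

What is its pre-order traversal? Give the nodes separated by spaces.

The last element of post-order is the root; it splits in-order into left and right subtrees.
Root reed: left subtree has 12 nodes {aster, hop, bay, poppy, fir, rose, fern, iris, lily, yew, moss, ivy}, right has 0 { }.
  Root lily: left subtree has 8 nodes {aster, hop, bay, poppy, fir, rose, fern, iris}, right has 3 {yew, moss, ivy}.
    Root aster: left subtree has 0 nodes { }, right has 7 {hop, bay, poppy, fir, rose, fern, iris}.
      Root hop: left subtree has 0 nodes { }, right has 6 {bay, poppy, fir, rose, fern, iris}.
        Root fir: left subtree has 2 nodes {bay, poppy}, right has 3 {rose, fern, iris}.
          Root bay: left subtree has 0 nodes { }, right has 1 {poppy}.
          Root rose: left subtree has 0 nodes { }, right has 2 {fern, iris}.
            Root iris: left subtree has 1 node {fern}, right has 0 { }.
    Root moss: left subtree has 1 node {yew}, right has 1 {ivy}.

reed lily aster hop fir bay poppy rose iris fern moss yew ivy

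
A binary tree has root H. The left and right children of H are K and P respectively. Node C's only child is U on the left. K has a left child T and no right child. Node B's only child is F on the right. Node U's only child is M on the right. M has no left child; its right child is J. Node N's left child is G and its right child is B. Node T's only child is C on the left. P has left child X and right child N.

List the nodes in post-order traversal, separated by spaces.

J M U C T K X G F B N P H

Post-order visits the left subtree, then the right subtree, then the node.
At H: go left to K.
  At K: go left to T.
    At T: go left to C.
      At C: go left to U.
        At U: no left child.
        At U: go right to M.
          At M: no left child.
          At M: go right to J.
            J is a leaf — visit J.
          Visit M.
        Visit U.
      At C: no right child.
      Visit C.
    At T: no right child.
    Visit T.
  At K: no right child.
  Visit K.
At H: go right to P.
  At P: go left to X.
    X is a leaf — visit X.
  At P: go right to N.
    At N: go left to G.
      G is a leaf — visit G.
    At N: go right to B.
      At B: no left child.
      At B: go right to F.
        F is a leaf — visit F.
      Visit B.
    Visit N.
  Visit P.
Visit H.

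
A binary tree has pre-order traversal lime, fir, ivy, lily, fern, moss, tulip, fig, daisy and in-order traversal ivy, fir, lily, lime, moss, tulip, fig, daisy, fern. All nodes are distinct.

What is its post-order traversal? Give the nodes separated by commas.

ivy, lily, fir, daisy, fig, tulip, moss, fern, lime

The first element of pre-order is the root; it splits in-order into left and right subtrees.
Root lime: left subtree has 3 nodes {ivy, fir, lily}, right has 5 {moss, tulip, fig, daisy, fern}.
  Root fir: left subtree has 1 node {ivy}, right has 1 {lily}.
  Root fern: left subtree has 4 nodes {moss, tulip, fig, daisy}, right has 0 { }.
    Root moss: left subtree has 0 nodes { }, right has 3 {tulip, fig, daisy}.
      Root tulip: left subtree has 0 nodes { }, right has 2 {fig, daisy}.
        Root fig: left subtree has 0 nodes { }, right has 1 {daisy}.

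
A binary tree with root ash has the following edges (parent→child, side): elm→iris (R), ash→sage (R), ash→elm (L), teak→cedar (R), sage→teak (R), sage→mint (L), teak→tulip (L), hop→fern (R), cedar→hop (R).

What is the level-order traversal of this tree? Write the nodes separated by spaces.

Level-order visits nodes level by level from the root, left to right within each level.
Level 0: ash
Level 1: elm, sage
Level 2: iris, mint, teak
Level 3: tulip, cedar
Level 4: hop
Level 5: fern

ash elm sage iris mint teak tulip cedar hop fern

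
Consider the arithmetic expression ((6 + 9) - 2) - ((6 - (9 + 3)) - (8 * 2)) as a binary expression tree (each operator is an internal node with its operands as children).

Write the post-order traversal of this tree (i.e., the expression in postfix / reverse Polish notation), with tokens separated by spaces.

Post-order on an expression tree gives postfix notation: for each operator, emit left operand, right operand, then the operator.

6 9 + 2 - 6 9 3 + - 8 2 * - -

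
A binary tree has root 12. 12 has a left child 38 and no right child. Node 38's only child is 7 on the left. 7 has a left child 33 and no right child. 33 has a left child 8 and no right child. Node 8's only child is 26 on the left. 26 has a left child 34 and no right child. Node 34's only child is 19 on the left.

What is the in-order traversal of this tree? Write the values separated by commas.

19, 34, 26, 8, 33, 7, 38, 12

In-order visits the left subtree, then the node, then the right subtree.
At 12: go left to 38.
  At 38: go left to 7.
    At 7: go left to 33.
      At 33: go left to 8.
        At 8: go left to 26.
          At 26: go left to 34.
            At 34: go left to 19.
              19 is a leaf — visit 19.
            Visit 34.
            At 34: no right child.
          Visit 26.
          At 26: no right child.
        Visit 8.
        At 8: no right child.
      Visit 33.
      At 33: no right child.
    Visit 7.
    At 7: no right child.
  Visit 38.
  At 38: no right child.
Visit 12.
At 12: no right child.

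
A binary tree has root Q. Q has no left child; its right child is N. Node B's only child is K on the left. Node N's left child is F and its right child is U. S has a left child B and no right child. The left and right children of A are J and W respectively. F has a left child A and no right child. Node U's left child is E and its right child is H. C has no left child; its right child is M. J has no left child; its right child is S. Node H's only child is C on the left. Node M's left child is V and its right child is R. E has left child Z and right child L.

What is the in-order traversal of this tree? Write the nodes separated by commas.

Q, J, K, B, S, A, W, F, N, Z, E, L, U, C, V, M, R, H

In-order visits the left subtree, then the node, then the right subtree.
At Q: no left child.
Visit Q.
At Q: go right to N.
  At N: go left to F.
    At F: go left to A.
      At A: go left to J.
        At J: no left child.
        Visit J.
        At J: go right to S.
          At S: go left to B.
            At B: go left to K.
              K is a leaf — visit K.
            Visit B.
            At B: no right child.
          Visit S.
          At S: no right child.
      Visit A.
      At A: go right to W.
        W is a leaf — visit W.
    Visit F.
    At F: no right child.
  Visit N.
  At N: go right to U.
    At U: go left to E.
      At E: go left to Z.
        Z is a leaf — visit Z.
      Visit E.
      At E: go right to L.
        L is a leaf — visit L.
    Visit U.
    At U: go right to H.
      At H: go left to C.
        At C: no left child.
        Visit C.
        At C: go right to M.
          At M: go left to V.
            V is a leaf — visit V.
          Visit M.
          At M: go right to R.
            R is a leaf — visit R.
      Visit H.
      At H: no right child.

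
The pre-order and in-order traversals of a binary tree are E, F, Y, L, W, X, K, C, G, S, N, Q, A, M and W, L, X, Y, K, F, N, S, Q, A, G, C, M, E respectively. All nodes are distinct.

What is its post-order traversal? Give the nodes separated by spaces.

The first element of pre-order is the root; it splits in-order into left and right subtrees.
Root E: left subtree has 13 nodes {W, L, X, Y, K, F, N, S, Q, A, G, C, M}, right has 0 { }.
  Root F: left subtree has 5 nodes {W, L, X, Y, K}, right has 7 {N, S, Q, A, G, C, M}.
    Root Y: left subtree has 3 nodes {W, L, X}, right has 1 {K}.
      Root L: left subtree has 1 node {W}, right has 1 {X}.
    Root C: left subtree has 5 nodes {N, S, Q, A, G}, right has 1 {M}.
      Root G: left subtree has 4 nodes {N, S, Q, A}, right has 0 { }.
        Root S: left subtree has 1 node {N}, right has 2 {Q, A}.
          Root Q: left subtree has 0 nodes { }, right has 1 {A}.

W X L K Y N A Q S G M C F E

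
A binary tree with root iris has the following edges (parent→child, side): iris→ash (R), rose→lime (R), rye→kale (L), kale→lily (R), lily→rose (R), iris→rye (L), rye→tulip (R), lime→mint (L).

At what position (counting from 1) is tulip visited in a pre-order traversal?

8

Pre-order visits the node, then its left subtree, then its right subtree.
Visit iris.
At iris: go left to rye.
  Visit rye.
  At rye: go left to kale.
    Visit kale.
    At kale: no left child.
    At kale: go right to lily.
      Visit lily.
      At lily: no left child.
      At lily: go right to rose.
        Visit rose.
        At rose: no left child.
        At rose: go right to lime.
          Visit lime.
          At lime: go left to mint.
            mint is a leaf — visit mint.
          At lime: no right child.
  At rye: go right to tulip.
    tulip is a leaf — visit tulip.
At iris: go right to ash.
  ash is a leaf — visit ash.
Full pre-order sequence: iris, rye, kale, lily, rose, lime, mint, tulip, ash.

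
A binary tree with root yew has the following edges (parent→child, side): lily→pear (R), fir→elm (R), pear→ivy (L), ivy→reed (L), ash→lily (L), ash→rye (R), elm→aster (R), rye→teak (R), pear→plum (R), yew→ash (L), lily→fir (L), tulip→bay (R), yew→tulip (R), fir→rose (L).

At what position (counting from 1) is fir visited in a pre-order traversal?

4

Pre-order visits the node, then its left subtree, then its right subtree.
Visit yew.
At yew: go left to ash.
  Visit ash.
  At ash: go left to lily.
    Visit lily.
    At lily: go left to fir.
      Visit fir.
      At fir: go left to rose.
        rose is a leaf — visit rose.
      At fir: go right to elm.
        Visit elm.
        At elm: no left child.
        At elm: go right to aster.
          aster is a leaf — visit aster.
    At lily: go right to pear.
      Visit pear.
      At pear: go left to ivy.
        Visit ivy.
        At ivy: go left to reed.
          reed is a leaf — visit reed.
        At ivy: no right child.
      At pear: go right to plum.
        plum is a leaf — visit plum.
  At ash: go right to rye.
    Visit rye.
    At rye: no left child.
    At rye: go right to teak.
      teak is a leaf — visit teak.
At yew: go right to tulip.
  Visit tulip.
  At tulip: no left child.
  At tulip: go right to bay.
    bay is a leaf — visit bay.
Full pre-order sequence: yew, ash, lily, fir, rose, elm, aster, pear, ivy, reed, plum, rye, teak, tulip, bay.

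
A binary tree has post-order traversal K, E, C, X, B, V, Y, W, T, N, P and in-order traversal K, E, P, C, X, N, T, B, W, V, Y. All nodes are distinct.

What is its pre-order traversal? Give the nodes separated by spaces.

The last element of post-order is the root; it splits in-order into left and right subtrees.
Root P: left subtree has 2 nodes {K, E}, right has 8 {C, X, N, T, B, W, V, Y}.
  Root E: left subtree has 1 node {K}, right has 0 { }.
  Root N: left subtree has 2 nodes {C, X}, right has 5 {T, B, W, V, Y}.
    Root X: left subtree has 1 node {C}, right has 0 { }.
    Root T: left subtree has 0 nodes { }, right has 4 {B, W, V, Y}.
      Root W: left subtree has 1 node {B}, right has 2 {V, Y}.
        Root Y: left subtree has 1 node {V}, right has 0 { }.

P E K N X C T W B Y V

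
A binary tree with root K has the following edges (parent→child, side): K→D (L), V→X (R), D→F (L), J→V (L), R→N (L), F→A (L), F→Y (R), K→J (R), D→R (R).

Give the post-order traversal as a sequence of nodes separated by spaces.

Post-order visits the left subtree, then the right subtree, then the node.
At K: go left to D.
  At D: go left to F.
    At F: go left to A.
      A is a leaf — visit A.
    At F: go right to Y.
      Y is a leaf — visit Y.
    Visit F.
  At D: go right to R.
    At R: go left to N.
      N is a leaf — visit N.
    At R: no right child.
    Visit R.
  Visit D.
At K: go right to J.
  At J: go left to V.
    At V: no left child.
    At V: go right to X.
      X is a leaf — visit X.
    Visit V.
  At J: no right child.
  Visit J.
Visit K.

A Y F N R D X V J K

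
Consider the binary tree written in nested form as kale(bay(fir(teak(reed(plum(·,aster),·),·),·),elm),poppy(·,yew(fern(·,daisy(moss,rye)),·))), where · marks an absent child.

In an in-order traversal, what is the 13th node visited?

rye

In-order visits the left subtree, then the node, then the right subtree.
At kale: go left to bay.
  At bay: go left to fir.
    At fir: go left to teak.
      At teak: go left to reed.
        At reed: go left to plum.
          At plum: no left child.
          Visit plum.
          At plum: go right to aster.
            aster is a leaf — visit aster.
        Visit reed.
        At reed: no right child.
      Visit teak.
      At teak: no right child.
    Visit fir.
    At fir: no right child.
  Visit bay.
  At bay: go right to elm.
    elm is a leaf — visit elm.
Visit kale.
At kale: go right to poppy.
  At poppy: no left child.
  Visit poppy.
  At poppy: go right to yew.
    At yew: go left to fern.
      At fern: no left child.
      Visit fern.
      At fern: go right to daisy.
        At daisy: go left to moss.
          moss is a leaf — visit moss.
        Visit daisy.
        At daisy: go right to rye.
          rye is a leaf — visit rye.
    Visit yew.
    At yew: no right child.
Full in-order sequence: plum, aster, reed, teak, fir, bay, elm, kale, poppy, fern, moss, daisy, rye, yew.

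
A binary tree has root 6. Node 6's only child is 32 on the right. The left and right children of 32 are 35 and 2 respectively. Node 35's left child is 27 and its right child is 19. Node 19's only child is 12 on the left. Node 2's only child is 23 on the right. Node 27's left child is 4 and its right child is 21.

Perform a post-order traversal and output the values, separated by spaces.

Post-order visits the left subtree, then the right subtree, then the node.
At 6: no left child.
At 6: go right to 32.
  At 32: go left to 35.
    At 35: go left to 27.
      At 27: go left to 4.
        4 is a leaf — visit 4.
      At 27: go right to 21.
        21 is a leaf — visit 21.
      Visit 27.
    At 35: go right to 19.
      At 19: go left to 12.
        12 is a leaf — visit 12.
      At 19: no right child.
      Visit 19.
    Visit 35.
  At 32: go right to 2.
    At 2: no left child.
    At 2: go right to 23.
      23 is a leaf — visit 23.
    Visit 2.
  Visit 32.
Visit 6.

4 21 27 12 19 35 23 2 32 6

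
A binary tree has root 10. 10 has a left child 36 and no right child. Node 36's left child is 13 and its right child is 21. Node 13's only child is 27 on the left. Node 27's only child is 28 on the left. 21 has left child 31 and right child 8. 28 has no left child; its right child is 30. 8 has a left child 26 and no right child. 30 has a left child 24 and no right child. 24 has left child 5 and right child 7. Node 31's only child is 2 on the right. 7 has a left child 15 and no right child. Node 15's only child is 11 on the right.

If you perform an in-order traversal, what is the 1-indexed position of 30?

7

In-order visits the left subtree, then the node, then the right subtree.
At 10: go left to 36.
  At 36: go left to 13.
    At 13: go left to 27.
      At 27: go left to 28.
        At 28: no left child.
        Visit 28.
        At 28: go right to 30.
          At 30: go left to 24.
            At 24: go left to 5.
              5 is a leaf — visit 5.
            Visit 24.
            At 24: go right to 7.
              At 7: go left to 15.
                At 15: no left child.
                Visit 15.
                At 15: go right to 11.
                  11 is a leaf — visit 11.
              Visit 7.
              At 7: no right child.
          Visit 30.
          At 30: no right child.
      Visit 27.
      At 27: no right child.
    Visit 13.
    At 13: no right child.
  Visit 36.
  At 36: go right to 21.
    At 21: go left to 31.
      At 31: no left child.
      Visit 31.
      At 31: go right to 2.
        2 is a leaf — visit 2.
    Visit 21.
    At 21: go right to 8.
      At 8: go left to 26.
        26 is a leaf — visit 26.
      Visit 8.
      At 8: no right child.
Visit 10.
At 10: no right child.
Full in-order sequence: 28, 5, 24, 15, 11, 7, 30, 27, 13, 36, 31, 2, 21, 26, 8, 10.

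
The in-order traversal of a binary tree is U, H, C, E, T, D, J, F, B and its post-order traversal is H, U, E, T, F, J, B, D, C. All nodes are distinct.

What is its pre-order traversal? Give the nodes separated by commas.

C, U, H, D, T, E, B, J, F

The last element of post-order is the root; it splits in-order into left and right subtrees.
Root C: left subtree has 2 nodes {U, H}, right has 6 {E, T, D, J, F, B}.
  Root U: left subtree has 0 nodes { }, right has 1 {H}.
  Root D: left subtree has 2 nodes {E, T}, right has 3 {J, F, B}.
    Root T: left subtree has 1 node {E}, right has 0 { }.
    Root B: left subtree has 2 nodes {J, F}, right has 0 { }.
      Root J: left subtree has 0 nodes { }, right has 1 {F}.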